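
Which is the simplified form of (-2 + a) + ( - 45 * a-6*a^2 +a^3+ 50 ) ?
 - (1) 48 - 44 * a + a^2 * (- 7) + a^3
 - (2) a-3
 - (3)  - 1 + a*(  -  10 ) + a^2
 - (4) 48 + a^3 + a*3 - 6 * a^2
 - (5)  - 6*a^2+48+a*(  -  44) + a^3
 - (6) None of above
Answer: 5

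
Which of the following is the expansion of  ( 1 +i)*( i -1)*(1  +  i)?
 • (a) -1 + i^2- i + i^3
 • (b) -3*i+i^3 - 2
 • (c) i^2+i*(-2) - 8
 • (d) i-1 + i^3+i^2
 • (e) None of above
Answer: a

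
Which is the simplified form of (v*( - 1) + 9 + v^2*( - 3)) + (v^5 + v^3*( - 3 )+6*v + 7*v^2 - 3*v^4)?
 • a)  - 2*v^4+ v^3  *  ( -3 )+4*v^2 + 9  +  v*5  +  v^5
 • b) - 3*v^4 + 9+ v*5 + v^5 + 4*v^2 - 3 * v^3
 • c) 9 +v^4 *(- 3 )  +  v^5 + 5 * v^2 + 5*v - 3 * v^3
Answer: b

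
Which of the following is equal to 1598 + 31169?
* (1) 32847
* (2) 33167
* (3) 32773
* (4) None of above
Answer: 4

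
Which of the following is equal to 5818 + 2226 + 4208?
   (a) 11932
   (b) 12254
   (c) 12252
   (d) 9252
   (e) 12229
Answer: c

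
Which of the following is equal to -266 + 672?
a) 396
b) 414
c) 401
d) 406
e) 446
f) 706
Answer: d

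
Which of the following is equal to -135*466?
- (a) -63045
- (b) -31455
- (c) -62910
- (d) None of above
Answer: c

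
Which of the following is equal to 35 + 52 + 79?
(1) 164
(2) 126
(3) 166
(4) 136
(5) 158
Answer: 3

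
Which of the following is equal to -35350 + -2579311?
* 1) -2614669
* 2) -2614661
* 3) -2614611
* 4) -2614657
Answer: 2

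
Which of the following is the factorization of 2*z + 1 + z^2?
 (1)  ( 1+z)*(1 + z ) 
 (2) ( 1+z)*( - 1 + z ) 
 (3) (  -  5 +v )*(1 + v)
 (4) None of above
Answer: 1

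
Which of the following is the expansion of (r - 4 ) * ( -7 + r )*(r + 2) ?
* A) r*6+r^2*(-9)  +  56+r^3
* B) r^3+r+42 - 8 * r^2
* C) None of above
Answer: A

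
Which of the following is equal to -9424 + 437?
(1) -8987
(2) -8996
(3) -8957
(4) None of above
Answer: 1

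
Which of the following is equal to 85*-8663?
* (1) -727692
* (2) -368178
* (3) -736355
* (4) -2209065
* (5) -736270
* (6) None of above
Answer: 3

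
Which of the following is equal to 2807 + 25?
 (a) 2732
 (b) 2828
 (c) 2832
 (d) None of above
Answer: c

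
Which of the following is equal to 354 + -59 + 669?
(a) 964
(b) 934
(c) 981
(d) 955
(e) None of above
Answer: a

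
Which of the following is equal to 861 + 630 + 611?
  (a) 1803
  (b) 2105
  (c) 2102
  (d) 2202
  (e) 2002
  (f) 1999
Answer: c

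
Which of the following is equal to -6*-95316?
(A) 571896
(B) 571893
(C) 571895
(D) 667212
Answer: A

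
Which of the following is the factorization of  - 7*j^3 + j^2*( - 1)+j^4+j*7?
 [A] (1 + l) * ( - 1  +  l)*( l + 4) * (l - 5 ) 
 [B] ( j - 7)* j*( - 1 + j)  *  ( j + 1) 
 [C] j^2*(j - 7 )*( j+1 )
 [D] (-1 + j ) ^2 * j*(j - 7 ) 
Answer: B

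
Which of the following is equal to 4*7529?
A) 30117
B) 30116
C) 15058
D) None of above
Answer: B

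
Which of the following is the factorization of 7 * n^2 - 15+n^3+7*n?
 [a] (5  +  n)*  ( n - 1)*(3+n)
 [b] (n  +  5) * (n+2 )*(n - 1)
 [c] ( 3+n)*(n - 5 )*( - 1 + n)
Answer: a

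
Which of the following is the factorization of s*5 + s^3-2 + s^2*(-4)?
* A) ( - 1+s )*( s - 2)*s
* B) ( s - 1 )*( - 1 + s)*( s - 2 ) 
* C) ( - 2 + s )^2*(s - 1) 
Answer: B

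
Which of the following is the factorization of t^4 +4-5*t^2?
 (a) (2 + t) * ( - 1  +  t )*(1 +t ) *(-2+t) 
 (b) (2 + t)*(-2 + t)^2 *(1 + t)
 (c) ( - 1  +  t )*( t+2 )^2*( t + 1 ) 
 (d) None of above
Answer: a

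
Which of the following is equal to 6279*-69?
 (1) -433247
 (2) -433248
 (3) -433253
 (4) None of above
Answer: 4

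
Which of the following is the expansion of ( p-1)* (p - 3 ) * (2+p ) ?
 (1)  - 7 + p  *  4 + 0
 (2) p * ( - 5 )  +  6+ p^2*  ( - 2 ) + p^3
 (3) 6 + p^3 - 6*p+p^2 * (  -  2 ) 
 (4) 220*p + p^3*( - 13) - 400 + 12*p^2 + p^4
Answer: 2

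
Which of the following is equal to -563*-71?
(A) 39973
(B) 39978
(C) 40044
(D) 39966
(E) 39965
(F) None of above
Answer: A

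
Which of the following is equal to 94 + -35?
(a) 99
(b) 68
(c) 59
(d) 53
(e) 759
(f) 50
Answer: c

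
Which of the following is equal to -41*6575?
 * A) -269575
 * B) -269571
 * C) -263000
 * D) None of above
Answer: A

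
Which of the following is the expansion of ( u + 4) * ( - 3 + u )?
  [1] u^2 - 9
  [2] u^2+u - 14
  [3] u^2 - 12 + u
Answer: 3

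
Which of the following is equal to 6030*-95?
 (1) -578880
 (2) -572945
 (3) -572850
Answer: 3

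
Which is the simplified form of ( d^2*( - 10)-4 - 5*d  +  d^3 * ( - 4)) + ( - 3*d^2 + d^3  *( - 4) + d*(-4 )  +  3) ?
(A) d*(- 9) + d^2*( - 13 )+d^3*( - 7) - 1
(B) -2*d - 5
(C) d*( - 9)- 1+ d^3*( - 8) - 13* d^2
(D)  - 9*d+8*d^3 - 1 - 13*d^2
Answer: C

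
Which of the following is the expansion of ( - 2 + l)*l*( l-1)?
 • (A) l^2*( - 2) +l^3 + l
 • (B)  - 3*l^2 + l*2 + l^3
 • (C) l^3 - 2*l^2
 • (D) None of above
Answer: B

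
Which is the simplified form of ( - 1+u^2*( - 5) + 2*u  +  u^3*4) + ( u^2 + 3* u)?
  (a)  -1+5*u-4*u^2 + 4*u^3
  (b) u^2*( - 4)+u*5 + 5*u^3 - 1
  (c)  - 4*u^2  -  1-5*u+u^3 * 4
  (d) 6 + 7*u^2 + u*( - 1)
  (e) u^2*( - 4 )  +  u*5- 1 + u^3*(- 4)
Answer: a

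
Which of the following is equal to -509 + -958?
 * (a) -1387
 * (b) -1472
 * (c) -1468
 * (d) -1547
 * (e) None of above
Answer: e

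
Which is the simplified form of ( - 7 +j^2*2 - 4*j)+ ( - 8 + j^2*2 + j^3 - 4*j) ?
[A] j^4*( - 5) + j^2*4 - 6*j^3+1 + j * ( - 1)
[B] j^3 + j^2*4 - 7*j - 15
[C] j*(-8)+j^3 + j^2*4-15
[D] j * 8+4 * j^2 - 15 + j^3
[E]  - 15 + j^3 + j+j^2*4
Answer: C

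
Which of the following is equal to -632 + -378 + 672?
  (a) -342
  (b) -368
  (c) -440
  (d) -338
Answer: d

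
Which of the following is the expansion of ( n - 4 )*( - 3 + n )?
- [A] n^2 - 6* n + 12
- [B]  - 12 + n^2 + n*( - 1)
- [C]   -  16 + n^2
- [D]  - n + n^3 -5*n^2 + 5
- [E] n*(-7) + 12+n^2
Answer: E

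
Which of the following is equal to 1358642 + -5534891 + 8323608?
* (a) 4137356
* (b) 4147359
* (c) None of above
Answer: b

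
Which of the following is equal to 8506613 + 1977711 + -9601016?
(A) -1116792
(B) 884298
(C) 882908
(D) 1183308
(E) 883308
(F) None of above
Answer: E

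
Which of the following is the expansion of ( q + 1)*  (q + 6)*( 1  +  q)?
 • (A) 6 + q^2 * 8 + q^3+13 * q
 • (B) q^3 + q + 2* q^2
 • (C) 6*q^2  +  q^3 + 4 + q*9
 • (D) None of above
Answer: A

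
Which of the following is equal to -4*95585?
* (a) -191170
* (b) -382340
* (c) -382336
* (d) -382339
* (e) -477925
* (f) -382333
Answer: b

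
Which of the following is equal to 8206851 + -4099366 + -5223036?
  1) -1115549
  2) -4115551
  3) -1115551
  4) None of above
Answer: 3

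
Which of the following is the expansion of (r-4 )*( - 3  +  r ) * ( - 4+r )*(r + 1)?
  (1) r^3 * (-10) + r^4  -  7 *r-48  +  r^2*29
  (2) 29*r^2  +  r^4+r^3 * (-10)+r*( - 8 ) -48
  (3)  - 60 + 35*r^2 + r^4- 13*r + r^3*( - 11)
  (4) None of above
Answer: 2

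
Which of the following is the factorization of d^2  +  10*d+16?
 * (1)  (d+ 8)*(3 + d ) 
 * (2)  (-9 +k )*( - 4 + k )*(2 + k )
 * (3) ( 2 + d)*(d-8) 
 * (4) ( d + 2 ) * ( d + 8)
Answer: 4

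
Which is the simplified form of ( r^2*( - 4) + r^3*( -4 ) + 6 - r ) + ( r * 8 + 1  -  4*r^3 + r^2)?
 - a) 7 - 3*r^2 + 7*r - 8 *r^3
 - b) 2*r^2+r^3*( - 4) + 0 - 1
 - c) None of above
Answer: a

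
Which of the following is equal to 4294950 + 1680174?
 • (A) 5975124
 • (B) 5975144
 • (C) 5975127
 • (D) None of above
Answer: A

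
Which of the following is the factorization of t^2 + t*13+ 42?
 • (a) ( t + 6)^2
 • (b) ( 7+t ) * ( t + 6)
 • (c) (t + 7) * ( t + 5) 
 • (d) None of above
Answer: b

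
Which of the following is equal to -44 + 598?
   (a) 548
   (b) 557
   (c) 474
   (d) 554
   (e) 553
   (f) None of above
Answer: d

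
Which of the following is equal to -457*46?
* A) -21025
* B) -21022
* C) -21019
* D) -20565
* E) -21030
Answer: B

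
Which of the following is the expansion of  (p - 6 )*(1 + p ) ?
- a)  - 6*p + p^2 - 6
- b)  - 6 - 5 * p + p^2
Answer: b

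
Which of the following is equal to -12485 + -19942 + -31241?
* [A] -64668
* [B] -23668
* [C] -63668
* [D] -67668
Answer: C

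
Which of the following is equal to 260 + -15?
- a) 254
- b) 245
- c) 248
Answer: b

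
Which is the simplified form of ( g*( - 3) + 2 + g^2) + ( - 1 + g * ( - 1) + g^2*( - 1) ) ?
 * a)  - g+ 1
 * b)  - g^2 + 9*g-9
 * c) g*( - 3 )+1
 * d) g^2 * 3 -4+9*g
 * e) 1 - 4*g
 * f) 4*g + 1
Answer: e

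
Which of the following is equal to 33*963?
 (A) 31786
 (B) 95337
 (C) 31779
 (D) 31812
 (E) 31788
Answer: C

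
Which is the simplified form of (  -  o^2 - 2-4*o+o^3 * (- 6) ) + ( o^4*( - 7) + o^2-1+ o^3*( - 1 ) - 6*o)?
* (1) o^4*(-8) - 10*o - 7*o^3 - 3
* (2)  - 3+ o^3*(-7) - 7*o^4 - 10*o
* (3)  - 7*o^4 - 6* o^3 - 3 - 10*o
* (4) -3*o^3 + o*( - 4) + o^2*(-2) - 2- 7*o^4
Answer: 2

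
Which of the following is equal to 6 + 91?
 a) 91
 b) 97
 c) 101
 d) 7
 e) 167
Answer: b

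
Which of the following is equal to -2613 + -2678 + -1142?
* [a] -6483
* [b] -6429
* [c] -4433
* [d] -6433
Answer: d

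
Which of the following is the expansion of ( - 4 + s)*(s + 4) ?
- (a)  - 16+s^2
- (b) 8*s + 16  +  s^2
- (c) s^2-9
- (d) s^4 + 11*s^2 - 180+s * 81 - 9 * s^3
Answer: a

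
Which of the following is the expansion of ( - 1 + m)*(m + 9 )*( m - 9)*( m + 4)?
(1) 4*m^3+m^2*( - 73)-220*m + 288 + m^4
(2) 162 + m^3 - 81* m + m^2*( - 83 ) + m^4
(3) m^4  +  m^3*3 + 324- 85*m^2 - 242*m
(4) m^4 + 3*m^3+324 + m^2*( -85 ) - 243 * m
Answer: 4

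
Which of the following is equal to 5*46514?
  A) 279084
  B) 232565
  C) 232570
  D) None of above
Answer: C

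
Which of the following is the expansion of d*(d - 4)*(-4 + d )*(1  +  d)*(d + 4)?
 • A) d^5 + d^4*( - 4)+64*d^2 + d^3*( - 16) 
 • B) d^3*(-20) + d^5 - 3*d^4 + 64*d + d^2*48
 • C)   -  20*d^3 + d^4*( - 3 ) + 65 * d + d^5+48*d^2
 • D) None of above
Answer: B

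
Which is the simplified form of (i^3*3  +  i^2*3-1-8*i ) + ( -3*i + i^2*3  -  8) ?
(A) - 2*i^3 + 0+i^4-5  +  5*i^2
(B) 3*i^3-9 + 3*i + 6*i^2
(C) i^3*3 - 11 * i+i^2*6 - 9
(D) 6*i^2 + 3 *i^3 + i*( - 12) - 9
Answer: C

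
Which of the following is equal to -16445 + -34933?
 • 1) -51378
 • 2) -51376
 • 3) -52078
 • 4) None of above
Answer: 1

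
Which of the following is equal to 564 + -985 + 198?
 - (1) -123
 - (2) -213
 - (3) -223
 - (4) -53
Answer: 3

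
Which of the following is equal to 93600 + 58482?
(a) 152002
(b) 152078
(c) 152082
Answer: c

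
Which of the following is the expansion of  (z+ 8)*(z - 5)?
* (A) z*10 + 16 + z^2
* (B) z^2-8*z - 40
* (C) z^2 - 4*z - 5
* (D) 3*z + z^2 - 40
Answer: D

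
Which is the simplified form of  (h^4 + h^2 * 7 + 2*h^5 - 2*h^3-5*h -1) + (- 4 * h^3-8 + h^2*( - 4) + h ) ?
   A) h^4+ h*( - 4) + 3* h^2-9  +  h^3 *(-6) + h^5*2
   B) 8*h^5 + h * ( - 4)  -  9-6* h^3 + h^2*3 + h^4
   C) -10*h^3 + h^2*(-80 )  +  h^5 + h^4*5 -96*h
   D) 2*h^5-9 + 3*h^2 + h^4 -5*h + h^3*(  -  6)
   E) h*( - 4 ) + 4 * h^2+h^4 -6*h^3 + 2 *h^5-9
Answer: A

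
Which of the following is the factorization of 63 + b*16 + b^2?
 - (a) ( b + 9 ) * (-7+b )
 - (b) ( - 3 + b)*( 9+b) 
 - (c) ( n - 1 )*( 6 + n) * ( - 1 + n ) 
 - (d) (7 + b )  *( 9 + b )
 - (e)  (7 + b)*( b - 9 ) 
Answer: d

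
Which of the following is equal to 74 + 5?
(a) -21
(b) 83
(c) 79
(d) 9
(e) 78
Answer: c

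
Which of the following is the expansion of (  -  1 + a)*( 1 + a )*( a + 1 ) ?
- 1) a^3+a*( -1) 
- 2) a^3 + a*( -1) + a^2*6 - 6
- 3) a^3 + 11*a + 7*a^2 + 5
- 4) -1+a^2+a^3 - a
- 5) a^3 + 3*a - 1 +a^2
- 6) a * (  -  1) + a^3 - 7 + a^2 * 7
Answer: 4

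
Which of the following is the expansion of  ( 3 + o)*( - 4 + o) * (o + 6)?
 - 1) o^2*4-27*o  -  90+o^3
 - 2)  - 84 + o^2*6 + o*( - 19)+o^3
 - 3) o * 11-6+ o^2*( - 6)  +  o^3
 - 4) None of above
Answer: 4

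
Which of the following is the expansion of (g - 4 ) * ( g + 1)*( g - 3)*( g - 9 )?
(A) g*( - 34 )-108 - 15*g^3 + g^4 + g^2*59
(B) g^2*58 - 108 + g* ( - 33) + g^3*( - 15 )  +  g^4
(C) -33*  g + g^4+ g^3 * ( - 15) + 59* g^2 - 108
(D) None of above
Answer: C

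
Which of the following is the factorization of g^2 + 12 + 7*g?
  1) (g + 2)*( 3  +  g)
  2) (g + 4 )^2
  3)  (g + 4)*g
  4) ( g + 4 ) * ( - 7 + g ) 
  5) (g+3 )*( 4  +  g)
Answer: 5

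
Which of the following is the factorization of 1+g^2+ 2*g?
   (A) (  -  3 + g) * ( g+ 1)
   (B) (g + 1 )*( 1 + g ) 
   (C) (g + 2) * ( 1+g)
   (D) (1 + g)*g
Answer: B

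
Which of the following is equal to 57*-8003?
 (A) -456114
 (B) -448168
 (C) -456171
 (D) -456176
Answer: C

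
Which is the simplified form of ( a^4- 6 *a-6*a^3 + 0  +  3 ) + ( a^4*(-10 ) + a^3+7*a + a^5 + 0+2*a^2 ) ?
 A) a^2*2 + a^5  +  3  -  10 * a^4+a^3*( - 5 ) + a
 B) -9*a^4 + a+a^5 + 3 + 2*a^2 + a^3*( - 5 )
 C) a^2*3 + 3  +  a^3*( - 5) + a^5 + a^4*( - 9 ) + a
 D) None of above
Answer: B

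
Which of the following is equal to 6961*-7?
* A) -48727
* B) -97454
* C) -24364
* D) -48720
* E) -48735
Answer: A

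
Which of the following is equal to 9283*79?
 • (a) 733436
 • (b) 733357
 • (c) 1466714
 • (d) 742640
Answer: b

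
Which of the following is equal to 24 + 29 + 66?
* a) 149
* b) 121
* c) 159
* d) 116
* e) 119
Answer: e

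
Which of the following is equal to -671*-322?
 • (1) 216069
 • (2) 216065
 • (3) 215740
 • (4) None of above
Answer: 4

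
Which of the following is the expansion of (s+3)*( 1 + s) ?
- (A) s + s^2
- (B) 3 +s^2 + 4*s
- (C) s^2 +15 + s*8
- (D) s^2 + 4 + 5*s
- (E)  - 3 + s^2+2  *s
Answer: B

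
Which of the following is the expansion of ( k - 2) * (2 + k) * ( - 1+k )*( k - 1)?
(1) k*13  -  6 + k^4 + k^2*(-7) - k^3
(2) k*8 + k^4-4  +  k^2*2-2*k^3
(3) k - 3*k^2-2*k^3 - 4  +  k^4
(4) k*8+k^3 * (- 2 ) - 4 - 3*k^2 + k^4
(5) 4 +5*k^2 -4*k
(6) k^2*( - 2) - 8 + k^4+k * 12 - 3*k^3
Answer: 4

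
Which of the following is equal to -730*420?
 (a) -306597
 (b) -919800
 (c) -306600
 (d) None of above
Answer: c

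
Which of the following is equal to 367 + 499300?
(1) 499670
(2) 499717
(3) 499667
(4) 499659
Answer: 3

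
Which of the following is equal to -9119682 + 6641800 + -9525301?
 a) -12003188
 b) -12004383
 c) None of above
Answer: c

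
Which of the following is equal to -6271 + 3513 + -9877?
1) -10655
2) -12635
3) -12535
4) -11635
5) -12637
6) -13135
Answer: 2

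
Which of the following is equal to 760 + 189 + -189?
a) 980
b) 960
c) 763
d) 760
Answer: d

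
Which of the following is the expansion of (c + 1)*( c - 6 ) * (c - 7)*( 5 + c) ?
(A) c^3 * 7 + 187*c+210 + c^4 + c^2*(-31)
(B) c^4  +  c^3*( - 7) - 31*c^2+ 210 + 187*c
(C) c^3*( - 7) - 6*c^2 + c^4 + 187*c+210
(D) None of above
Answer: B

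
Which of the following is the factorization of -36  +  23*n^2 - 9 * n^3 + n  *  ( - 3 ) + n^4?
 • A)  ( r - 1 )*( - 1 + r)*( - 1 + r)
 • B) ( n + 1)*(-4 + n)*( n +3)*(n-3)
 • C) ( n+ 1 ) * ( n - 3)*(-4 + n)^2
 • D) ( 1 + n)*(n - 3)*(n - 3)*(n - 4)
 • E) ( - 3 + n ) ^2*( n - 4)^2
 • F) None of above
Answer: D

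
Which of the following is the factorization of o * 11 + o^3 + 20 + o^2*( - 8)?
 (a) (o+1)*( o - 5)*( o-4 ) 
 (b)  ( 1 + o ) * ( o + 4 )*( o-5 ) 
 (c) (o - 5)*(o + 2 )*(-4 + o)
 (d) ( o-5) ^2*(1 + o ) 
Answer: a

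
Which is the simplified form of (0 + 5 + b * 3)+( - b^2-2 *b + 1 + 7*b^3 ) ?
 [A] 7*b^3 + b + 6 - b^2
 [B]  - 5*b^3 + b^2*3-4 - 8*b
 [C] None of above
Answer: A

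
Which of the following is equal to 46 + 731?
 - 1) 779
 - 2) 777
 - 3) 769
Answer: 2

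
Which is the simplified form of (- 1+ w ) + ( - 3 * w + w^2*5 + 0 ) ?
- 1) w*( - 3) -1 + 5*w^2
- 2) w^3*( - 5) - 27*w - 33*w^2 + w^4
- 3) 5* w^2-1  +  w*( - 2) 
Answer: 3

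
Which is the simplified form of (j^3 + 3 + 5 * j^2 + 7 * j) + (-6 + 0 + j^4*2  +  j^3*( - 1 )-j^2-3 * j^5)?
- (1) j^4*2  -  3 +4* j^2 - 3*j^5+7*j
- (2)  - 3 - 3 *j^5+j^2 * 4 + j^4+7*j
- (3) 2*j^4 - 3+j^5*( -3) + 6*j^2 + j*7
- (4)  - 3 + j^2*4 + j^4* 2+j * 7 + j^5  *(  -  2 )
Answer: 1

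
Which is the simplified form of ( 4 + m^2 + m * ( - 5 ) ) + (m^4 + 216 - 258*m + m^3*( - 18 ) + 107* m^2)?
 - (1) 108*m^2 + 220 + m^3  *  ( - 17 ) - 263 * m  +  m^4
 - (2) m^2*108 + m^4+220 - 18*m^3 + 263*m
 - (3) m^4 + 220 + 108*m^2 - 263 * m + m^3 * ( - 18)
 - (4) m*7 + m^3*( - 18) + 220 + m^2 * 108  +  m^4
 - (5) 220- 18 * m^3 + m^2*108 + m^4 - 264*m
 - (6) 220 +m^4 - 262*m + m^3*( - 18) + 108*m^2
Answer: 3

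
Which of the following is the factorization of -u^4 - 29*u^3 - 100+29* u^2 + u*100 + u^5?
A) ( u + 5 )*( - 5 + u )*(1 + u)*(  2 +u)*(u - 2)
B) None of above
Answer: B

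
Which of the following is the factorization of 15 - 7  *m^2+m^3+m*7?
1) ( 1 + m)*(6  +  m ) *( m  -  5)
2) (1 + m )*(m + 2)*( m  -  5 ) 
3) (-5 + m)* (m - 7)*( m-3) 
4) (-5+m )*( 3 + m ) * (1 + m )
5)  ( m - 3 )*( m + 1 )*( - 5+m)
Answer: 5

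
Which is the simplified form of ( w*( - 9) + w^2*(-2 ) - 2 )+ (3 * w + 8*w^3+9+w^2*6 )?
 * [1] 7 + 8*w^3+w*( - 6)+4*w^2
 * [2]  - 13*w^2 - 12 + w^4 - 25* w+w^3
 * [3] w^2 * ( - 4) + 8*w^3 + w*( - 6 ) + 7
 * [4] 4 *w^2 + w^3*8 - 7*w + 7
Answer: 1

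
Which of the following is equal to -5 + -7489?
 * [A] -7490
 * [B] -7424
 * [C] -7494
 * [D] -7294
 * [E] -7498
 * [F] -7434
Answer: C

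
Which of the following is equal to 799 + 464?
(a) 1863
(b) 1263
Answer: b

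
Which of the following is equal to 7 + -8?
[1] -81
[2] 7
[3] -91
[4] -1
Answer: 4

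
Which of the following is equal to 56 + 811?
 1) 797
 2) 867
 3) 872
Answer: 2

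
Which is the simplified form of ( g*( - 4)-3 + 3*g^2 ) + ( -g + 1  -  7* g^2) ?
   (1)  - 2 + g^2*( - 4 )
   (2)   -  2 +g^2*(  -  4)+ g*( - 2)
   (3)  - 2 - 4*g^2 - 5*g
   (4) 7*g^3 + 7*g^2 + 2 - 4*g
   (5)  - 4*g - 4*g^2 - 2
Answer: 3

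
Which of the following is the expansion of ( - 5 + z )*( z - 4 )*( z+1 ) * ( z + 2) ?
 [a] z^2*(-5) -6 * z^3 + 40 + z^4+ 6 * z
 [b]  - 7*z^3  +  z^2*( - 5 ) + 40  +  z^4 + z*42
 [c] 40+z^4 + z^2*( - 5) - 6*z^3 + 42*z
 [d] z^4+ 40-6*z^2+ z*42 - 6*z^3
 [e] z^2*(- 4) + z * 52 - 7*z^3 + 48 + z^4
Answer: c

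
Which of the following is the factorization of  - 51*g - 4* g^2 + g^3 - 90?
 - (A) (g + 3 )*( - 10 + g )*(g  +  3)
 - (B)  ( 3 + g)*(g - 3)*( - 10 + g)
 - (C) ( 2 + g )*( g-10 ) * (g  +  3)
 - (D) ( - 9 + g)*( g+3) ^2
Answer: A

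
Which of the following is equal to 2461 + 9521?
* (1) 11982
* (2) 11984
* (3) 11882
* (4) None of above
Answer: 1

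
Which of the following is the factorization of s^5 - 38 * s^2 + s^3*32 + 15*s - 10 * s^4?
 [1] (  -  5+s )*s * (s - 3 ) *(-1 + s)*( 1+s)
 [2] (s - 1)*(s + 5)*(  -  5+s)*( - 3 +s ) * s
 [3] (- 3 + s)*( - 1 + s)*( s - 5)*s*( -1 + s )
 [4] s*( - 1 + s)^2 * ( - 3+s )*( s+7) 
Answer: 3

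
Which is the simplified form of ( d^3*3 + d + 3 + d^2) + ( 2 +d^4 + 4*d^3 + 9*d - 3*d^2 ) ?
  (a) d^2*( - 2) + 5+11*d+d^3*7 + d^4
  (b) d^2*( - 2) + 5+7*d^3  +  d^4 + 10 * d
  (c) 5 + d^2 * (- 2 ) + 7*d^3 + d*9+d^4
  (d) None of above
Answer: b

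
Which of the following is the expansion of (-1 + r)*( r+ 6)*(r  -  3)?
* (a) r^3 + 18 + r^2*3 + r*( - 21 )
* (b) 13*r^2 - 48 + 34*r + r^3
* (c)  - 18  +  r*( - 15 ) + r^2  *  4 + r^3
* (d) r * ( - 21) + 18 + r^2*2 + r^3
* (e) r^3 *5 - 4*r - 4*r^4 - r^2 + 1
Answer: d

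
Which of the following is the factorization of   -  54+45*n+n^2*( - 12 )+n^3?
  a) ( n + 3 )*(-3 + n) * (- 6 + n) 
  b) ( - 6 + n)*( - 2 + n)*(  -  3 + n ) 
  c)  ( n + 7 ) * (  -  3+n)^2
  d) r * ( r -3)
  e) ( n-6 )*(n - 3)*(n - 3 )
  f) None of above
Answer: e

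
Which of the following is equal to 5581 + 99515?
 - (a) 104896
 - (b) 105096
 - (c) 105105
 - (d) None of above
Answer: b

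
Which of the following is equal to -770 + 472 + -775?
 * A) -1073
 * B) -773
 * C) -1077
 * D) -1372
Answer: A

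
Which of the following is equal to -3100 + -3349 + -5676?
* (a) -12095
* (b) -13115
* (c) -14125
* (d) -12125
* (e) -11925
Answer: d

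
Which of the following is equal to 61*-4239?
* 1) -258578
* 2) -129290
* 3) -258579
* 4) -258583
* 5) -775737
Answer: 3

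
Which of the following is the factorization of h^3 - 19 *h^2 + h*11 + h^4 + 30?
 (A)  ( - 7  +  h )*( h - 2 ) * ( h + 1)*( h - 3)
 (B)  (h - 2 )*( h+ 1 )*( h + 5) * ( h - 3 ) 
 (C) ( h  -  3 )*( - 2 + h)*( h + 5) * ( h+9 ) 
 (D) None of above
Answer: B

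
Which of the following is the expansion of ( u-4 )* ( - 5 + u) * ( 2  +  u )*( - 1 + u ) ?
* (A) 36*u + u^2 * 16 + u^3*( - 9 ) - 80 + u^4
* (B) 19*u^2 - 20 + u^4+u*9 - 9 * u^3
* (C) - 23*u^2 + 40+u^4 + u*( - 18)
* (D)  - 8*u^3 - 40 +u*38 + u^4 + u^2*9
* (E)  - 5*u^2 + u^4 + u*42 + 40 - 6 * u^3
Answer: D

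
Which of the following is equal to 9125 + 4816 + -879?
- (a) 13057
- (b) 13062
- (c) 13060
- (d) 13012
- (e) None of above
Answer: b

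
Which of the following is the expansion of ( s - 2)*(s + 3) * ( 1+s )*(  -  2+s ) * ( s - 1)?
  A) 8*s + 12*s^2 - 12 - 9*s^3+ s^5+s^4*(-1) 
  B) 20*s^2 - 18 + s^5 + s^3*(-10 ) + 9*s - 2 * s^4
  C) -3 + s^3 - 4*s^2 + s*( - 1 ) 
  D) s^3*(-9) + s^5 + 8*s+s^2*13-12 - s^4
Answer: D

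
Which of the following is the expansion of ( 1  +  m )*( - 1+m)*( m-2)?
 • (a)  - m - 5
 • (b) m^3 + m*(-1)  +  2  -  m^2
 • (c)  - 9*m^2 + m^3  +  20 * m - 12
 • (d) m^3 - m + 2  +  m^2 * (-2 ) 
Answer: d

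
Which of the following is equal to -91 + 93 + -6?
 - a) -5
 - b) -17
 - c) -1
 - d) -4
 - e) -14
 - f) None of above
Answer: d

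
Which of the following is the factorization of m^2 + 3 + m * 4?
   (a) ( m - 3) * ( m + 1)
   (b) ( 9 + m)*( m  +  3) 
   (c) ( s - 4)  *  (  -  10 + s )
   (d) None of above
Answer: d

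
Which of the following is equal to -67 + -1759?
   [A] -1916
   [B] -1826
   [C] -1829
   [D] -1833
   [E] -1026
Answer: B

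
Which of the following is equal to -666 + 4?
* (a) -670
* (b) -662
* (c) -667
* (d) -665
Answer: b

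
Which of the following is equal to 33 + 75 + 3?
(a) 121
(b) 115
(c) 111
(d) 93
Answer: c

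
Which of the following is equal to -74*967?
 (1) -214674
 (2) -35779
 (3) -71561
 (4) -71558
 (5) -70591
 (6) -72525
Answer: 4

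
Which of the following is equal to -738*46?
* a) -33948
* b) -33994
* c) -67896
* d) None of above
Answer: a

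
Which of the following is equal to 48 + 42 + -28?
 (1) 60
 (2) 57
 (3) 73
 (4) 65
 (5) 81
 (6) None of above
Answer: 6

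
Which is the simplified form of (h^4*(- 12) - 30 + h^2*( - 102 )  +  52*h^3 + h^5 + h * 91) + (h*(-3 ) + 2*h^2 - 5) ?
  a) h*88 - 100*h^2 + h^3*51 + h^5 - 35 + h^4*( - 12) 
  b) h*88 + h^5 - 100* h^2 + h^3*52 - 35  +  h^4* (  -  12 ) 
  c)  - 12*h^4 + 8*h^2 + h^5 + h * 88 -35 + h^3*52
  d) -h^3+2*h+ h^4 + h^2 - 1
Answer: b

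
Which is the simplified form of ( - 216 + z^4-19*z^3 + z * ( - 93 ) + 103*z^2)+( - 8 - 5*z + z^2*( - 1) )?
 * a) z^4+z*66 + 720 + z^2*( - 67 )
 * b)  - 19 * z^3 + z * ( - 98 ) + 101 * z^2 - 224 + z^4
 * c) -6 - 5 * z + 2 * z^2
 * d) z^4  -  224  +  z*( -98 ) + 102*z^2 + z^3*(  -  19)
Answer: d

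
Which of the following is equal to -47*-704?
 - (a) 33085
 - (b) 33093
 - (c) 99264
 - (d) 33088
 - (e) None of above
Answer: d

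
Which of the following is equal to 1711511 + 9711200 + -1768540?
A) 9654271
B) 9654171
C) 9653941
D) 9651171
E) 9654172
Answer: B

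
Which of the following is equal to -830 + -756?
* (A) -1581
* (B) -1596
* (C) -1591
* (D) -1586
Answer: D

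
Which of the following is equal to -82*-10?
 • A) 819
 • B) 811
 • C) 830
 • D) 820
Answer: D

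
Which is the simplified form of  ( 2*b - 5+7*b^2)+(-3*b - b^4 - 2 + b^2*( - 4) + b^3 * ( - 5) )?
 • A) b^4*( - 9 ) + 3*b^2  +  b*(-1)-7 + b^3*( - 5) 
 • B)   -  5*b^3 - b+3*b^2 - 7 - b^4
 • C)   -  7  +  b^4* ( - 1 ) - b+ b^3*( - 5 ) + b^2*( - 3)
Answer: B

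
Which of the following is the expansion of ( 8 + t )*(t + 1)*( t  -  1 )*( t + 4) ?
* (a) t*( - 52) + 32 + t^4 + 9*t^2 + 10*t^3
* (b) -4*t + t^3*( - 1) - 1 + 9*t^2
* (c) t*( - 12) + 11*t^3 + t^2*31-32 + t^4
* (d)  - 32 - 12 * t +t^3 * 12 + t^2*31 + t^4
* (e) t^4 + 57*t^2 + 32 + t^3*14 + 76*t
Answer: d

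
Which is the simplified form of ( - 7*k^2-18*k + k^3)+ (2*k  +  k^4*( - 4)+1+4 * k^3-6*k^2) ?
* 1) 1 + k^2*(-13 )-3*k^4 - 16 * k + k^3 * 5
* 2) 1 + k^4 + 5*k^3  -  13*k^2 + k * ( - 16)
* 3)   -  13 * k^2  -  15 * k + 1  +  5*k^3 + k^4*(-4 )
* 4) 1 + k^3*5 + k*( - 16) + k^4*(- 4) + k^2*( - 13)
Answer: 4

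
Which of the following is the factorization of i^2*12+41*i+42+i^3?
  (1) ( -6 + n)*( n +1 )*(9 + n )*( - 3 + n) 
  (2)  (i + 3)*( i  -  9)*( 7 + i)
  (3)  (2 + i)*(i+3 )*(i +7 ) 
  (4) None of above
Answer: 3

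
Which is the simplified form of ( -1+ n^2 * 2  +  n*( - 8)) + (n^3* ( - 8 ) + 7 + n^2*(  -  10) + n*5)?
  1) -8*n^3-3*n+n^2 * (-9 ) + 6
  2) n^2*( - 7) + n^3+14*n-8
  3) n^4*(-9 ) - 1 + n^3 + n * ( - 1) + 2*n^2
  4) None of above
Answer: 4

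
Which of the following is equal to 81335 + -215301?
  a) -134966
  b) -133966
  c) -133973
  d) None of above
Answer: b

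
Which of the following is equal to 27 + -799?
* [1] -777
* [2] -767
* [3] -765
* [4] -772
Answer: 4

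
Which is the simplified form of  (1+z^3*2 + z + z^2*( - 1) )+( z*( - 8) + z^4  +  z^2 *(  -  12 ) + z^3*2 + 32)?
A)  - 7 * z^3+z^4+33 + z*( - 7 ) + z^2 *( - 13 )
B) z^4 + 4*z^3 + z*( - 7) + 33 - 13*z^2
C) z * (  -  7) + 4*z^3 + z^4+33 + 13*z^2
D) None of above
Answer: B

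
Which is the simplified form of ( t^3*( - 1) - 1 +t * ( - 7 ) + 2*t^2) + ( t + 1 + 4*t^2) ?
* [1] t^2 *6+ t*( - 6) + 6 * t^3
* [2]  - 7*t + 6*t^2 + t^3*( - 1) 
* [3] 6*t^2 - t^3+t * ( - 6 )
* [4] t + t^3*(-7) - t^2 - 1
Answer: 3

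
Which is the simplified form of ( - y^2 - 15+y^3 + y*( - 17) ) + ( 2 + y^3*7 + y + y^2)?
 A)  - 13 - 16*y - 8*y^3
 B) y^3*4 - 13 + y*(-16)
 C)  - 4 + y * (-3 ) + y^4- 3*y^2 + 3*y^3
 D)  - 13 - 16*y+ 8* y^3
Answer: D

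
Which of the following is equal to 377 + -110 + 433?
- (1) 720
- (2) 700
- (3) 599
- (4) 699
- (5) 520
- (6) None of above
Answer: 2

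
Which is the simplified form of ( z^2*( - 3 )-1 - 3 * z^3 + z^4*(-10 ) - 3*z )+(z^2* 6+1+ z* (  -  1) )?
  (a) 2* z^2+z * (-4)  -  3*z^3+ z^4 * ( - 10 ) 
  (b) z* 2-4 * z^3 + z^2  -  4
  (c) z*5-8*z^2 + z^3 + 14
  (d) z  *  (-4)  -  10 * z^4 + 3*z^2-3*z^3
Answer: d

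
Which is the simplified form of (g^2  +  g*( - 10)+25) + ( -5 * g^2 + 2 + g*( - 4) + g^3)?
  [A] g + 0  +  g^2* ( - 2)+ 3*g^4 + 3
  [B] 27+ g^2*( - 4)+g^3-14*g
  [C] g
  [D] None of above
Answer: B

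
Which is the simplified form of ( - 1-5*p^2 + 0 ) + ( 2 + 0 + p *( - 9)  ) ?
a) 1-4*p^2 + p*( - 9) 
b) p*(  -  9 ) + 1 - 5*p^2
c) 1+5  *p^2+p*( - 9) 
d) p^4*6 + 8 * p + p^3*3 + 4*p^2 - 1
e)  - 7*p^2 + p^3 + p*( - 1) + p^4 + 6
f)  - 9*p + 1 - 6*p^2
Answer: b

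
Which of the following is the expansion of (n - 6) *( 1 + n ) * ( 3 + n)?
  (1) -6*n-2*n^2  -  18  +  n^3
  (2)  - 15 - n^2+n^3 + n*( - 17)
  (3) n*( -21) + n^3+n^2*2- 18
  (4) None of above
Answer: 4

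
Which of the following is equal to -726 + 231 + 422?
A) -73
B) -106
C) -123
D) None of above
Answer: A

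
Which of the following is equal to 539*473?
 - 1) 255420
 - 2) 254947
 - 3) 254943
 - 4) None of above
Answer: 2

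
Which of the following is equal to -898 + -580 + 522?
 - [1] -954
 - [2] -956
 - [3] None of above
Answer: 2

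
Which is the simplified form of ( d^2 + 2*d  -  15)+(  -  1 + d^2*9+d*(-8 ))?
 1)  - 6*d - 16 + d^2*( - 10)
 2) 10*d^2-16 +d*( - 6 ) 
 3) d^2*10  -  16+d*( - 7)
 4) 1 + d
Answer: 2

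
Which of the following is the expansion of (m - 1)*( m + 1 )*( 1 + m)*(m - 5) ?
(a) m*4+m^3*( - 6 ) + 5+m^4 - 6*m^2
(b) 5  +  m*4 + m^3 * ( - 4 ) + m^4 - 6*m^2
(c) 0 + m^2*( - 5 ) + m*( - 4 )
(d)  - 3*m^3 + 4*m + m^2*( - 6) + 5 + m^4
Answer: b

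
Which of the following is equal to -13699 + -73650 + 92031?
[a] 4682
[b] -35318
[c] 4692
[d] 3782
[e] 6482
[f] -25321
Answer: a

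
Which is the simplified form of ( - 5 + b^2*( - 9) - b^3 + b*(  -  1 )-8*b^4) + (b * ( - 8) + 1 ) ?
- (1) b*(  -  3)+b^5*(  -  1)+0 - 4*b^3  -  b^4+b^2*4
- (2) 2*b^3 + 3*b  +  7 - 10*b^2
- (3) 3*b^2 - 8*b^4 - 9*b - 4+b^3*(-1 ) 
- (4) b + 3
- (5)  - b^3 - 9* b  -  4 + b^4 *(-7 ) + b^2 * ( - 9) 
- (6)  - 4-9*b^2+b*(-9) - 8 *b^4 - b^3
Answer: 6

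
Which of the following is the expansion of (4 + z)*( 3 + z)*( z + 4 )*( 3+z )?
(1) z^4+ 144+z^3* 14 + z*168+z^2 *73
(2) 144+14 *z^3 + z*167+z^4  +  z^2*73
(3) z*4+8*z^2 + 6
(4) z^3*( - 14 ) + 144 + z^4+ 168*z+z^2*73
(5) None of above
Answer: 1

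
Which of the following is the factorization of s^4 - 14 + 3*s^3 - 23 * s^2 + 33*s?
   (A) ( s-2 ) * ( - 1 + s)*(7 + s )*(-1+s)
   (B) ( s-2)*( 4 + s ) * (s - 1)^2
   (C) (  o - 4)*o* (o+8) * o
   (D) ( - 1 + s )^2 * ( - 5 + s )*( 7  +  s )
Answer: A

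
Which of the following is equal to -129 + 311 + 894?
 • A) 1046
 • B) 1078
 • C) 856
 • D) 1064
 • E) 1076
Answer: E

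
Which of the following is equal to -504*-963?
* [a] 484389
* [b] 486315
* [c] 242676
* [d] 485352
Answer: d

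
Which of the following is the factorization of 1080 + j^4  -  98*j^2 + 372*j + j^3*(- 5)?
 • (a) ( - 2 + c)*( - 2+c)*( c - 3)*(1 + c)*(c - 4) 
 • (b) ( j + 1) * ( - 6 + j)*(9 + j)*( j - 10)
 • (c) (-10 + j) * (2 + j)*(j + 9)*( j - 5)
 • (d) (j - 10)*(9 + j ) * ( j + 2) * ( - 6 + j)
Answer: d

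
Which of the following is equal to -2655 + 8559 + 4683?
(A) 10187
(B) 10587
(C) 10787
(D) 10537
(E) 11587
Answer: B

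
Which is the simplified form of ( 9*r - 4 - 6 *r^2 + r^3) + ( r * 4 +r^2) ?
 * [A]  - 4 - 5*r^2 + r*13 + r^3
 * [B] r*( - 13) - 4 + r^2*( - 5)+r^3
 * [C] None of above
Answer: A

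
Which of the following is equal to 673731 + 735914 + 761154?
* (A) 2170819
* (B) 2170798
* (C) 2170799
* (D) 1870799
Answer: C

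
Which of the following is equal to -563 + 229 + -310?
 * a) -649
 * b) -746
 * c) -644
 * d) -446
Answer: c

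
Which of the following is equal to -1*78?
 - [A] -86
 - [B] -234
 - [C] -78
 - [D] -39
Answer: C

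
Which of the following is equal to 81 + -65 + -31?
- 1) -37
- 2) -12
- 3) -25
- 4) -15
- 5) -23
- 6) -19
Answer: 4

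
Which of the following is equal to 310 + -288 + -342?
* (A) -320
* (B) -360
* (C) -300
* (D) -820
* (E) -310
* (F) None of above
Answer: A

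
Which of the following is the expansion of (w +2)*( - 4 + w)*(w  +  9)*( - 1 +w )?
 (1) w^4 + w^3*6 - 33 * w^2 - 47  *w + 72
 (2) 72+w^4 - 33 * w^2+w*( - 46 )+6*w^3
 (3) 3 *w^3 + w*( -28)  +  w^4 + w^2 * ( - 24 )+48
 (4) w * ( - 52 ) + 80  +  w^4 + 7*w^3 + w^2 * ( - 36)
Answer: 2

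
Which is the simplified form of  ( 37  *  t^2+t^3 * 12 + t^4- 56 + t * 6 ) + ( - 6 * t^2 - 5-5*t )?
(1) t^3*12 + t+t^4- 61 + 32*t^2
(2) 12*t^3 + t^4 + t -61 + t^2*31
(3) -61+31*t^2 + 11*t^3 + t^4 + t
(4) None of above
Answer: 2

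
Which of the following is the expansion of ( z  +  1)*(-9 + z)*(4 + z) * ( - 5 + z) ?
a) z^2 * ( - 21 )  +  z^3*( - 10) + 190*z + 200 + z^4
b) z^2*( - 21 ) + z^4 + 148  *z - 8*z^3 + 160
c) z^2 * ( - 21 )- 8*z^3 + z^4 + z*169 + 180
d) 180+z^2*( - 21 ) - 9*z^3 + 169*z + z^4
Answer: d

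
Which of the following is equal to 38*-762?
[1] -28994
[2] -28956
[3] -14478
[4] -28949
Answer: 2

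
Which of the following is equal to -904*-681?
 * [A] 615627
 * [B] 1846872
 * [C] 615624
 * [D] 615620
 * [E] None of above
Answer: C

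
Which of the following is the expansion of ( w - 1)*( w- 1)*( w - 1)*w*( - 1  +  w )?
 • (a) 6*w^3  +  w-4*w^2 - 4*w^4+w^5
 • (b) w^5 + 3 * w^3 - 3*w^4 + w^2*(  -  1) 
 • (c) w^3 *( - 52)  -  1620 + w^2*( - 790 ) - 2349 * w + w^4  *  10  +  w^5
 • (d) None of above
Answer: a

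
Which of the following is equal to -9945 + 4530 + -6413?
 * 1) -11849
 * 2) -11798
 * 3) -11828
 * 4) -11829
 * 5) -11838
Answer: 3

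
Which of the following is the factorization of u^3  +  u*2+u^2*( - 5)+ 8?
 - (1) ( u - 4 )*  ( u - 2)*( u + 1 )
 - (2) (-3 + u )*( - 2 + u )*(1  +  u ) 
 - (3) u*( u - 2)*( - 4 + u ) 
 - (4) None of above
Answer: 1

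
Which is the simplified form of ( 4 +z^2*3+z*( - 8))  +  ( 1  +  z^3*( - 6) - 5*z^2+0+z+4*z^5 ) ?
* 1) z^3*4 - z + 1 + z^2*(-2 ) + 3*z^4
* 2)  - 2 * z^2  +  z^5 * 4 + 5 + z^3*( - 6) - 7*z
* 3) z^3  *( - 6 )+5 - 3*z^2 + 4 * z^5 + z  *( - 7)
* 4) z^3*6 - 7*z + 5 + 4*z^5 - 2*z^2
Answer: 2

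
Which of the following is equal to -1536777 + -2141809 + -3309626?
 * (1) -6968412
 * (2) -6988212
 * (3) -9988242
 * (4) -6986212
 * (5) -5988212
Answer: 2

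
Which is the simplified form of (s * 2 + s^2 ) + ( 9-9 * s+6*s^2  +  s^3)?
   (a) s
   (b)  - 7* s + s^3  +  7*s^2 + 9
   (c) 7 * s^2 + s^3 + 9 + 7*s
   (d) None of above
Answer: b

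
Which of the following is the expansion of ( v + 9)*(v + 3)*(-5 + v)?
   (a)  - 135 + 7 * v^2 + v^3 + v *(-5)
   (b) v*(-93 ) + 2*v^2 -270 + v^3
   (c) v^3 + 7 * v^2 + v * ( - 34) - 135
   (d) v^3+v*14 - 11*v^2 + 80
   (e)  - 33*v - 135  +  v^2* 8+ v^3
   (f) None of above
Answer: f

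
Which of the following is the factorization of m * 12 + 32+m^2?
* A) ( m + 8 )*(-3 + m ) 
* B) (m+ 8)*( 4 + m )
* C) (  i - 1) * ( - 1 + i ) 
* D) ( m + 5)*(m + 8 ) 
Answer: B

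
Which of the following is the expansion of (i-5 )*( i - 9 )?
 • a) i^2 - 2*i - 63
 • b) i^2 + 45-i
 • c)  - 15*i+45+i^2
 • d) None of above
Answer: d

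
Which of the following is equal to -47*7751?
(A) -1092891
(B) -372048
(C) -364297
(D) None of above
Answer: C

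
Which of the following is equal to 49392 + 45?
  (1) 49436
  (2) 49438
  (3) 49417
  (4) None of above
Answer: 4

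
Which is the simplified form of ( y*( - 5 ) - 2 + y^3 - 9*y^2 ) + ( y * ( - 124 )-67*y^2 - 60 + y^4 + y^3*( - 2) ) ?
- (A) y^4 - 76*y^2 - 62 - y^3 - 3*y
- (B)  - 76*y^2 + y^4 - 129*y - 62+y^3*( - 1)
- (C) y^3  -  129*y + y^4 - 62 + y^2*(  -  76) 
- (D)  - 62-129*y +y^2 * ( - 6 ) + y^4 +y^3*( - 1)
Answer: B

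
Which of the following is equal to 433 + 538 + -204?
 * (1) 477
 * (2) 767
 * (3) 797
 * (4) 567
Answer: 2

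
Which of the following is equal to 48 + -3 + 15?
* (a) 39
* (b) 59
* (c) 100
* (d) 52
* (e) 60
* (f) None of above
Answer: e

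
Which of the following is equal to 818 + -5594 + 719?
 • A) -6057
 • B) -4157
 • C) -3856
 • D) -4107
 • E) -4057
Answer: E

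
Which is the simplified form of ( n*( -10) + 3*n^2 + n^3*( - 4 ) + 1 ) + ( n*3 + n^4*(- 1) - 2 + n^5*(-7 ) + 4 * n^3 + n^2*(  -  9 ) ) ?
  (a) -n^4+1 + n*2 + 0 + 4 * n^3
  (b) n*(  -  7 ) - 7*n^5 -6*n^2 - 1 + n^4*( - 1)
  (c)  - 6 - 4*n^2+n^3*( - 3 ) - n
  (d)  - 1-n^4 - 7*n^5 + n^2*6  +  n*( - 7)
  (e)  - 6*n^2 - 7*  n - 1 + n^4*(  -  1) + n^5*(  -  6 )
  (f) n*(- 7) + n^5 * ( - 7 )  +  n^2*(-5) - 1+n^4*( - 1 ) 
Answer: b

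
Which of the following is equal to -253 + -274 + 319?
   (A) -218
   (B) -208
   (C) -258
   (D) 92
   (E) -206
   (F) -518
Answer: B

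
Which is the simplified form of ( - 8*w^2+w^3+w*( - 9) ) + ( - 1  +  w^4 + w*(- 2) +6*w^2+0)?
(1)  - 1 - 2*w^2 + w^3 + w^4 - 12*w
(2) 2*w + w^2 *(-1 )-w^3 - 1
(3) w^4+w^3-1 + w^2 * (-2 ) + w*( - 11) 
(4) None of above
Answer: 3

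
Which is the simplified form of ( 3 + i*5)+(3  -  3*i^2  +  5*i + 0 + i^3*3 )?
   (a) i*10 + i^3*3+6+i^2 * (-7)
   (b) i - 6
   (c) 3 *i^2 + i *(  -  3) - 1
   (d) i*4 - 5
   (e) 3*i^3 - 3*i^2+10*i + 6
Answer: e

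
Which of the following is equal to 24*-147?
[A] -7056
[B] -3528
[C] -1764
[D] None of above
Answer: B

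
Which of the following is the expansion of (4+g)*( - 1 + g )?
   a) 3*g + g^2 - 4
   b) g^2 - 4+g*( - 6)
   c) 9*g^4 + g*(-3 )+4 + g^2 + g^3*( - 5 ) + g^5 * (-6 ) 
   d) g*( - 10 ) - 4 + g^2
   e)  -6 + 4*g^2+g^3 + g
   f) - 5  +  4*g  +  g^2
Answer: a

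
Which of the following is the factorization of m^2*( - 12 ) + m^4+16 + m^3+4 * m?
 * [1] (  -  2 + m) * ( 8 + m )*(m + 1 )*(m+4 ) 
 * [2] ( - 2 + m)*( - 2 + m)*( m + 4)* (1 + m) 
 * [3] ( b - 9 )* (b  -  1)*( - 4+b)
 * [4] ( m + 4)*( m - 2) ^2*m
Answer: 2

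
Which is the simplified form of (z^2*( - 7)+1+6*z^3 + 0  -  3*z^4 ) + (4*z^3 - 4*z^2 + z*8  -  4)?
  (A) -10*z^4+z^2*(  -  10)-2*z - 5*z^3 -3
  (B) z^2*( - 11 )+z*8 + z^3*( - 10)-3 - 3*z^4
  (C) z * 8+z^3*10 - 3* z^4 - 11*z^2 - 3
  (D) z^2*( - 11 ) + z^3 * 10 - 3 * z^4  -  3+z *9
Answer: C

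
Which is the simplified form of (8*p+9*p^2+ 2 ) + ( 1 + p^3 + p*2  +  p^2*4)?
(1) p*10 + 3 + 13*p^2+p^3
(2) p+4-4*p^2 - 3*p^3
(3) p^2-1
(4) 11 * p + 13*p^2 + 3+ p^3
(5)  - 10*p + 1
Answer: 1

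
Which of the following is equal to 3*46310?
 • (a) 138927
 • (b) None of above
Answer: b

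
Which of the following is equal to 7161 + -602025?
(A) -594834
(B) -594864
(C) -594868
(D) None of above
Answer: B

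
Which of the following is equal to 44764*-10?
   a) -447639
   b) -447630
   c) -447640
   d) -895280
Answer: c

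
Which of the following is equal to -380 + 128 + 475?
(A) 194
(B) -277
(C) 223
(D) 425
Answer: C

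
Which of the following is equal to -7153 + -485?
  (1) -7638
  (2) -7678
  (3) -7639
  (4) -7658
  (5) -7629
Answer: 1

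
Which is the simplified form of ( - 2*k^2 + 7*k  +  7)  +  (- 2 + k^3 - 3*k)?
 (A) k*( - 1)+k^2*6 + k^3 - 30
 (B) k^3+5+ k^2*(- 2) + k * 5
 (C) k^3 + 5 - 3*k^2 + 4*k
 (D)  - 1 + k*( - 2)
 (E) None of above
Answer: E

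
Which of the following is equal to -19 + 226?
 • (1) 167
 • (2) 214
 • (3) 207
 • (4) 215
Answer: 3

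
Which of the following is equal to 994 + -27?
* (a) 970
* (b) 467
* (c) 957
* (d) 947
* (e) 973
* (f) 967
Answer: f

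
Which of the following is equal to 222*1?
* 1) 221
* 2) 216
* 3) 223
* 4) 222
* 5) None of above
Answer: 4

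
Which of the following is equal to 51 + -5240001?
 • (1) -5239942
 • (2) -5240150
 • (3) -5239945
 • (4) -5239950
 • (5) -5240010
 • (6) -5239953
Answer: 4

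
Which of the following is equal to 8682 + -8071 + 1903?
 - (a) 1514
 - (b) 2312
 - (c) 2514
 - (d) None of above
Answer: c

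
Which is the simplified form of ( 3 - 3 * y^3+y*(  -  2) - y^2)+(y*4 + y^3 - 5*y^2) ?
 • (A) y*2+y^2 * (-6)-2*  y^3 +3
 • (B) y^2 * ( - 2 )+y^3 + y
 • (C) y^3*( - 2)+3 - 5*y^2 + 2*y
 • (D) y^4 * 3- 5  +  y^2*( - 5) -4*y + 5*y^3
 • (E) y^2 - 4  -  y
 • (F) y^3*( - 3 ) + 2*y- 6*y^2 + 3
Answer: A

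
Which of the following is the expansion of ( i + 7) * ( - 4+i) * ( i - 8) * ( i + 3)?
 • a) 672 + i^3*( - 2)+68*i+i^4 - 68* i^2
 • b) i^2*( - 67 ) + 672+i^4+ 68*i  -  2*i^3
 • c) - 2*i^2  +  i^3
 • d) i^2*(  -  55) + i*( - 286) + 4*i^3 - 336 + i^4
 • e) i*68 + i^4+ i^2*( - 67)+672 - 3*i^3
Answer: b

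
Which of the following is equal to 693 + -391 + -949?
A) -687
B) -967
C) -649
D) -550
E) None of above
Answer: E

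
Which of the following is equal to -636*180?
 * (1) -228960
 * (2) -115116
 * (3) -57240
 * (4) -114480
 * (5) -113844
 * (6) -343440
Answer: 4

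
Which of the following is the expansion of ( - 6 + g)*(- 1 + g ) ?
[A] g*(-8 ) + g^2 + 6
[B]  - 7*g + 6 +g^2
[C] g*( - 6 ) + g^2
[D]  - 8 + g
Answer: B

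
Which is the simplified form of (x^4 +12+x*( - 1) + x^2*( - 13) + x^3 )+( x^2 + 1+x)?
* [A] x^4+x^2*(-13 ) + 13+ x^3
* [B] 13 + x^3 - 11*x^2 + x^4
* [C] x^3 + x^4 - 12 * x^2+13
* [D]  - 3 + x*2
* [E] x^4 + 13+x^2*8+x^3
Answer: C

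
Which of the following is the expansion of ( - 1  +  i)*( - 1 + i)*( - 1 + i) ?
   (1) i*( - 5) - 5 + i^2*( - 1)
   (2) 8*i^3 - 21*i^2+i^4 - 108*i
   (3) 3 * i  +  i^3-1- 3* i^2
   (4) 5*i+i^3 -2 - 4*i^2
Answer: 3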